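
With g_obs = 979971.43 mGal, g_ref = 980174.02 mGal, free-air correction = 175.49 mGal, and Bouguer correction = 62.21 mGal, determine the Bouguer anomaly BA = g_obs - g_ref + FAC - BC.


BA = g_obs - g_ref + FAC - BC
= 979971.43 - 980174.02 + 175.49 - 62.21
= -89.31 mGal

-89.31


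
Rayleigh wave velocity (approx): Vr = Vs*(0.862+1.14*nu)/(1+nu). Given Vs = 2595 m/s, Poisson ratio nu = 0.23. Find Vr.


Numerator factor = 0.862 + 1.14*0.23 = 1.1242
Denominator = 1 + 0.23 = 1.23
Vr = 2595 * 1.1242 / 1.23 = 2371.79 m/s

2371.79


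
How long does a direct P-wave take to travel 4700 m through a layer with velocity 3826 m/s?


t = x / V
= 4700 / 3826
= 1.2284 s

1.2284


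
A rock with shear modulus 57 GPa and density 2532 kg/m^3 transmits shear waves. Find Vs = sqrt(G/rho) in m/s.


Convert G to Pa: G = 57e9 Pa
Compute G/rho = 57e9 / 2532 = 22511848.3412
Vs = sqrt(22511848.3412) = 4744.67 m/s

4744.67


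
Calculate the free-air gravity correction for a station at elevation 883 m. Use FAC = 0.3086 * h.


FAC = 0.3086 * h
= 0.3086 * 883
= 272.4938 mGal

272.4938


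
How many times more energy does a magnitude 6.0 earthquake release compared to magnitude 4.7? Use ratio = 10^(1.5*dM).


M2 - M1 = 6.0 - 4.7 = 1.3
1.5 * 1.3 = 1.95
ratio = 10^1.95 = 89.13

89.13


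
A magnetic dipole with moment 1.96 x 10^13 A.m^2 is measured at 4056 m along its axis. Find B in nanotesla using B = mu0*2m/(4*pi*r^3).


m = 1.96 x 10^13 = 19600000000000 A.m^2
2m = 39200000000000 A.m^2
r^3 = 4056^3 = 66725807616
B = (4pi*10^-7) * 39200000000000 / (4*pi * 66725807616) * 1e9
= 49260172.808288 / 838501228045.09 * 1e9
= 58747.8839 nT

58747.8839


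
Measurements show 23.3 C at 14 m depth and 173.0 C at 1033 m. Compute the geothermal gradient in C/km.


dT = 173.0 - 23.3 = 149.7 C
dz = 1033 - 14 = 1019 m
gradient = dT/dz * 1000 = 149.7/1019 * 1000 = 146.9087 C/km

146.9087


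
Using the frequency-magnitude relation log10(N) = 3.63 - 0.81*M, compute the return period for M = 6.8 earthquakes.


log10(N) = 3.63 - 0.81*6.8 = -1.878
N = 10^-1.878 = 0.013243
T = 1/N = 1/0.013243 = 75.5092 years

75.5092


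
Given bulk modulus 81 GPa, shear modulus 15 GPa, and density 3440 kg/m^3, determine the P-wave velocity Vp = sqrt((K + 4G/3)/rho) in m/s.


First compute the effective modulus:
K + 4G/3 = 81e9 + 4*15e9/3 = 101000000000.0 Pa
Then divide by density:
101000000000.0 / 3440 = 29360465.1163 Pa/(kg/m^3)
Take the square root:
Vp = sqrt(29360465.1163) = 5418.53 m/s

5418.53


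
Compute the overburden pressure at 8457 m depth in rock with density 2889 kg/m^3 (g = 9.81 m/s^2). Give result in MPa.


P = rho * g * z / 1e6
= 2889 * 9.81 * 8457 / 1e6
= 239680598.13 / 1e6
= 239.6806 MPa

239.6806


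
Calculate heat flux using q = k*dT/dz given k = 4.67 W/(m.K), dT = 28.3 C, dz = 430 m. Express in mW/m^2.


q = k * dT / dz * 1000
= 4.67 * 28.3 / 430 * 1000
= 0.307351 * 1000
= 307.3512 mW/m^2

307.3512


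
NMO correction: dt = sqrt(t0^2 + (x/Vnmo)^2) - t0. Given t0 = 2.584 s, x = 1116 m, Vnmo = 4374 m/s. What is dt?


x/Vnmo = 1116/4374 = 0.255144
(x/Vnmo)^2 = 0.065098
t0^2 = 6.677056
sqrt(6.677056 + 0.065098) = 2.596566
dt = 2.596566 - 2.584 = 0.012566

0.012566


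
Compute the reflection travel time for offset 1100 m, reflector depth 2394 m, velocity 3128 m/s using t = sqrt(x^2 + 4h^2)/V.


x^2 + 4h^2 = 1100^2 + 4*2394^2 = 1210000 + 22924944 = 24134944
sqrt(24134944) = 4912.7328
t = 4912.7328 / 3128 = 1.5706 s

1.5706


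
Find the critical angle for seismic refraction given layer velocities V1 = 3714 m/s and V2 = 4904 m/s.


V1/V2 = 3714/4904 = 0.757341
theta_c = arcsin(0.757341) = 49.2303 degrees

49.2303


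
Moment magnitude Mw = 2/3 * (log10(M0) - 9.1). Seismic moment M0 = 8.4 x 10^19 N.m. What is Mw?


log10(M0) = log10(8.4 x 10^19) = 19.9243
Mw = 2/3 * (19.9243 - 9.1)
= 2/3 * 10.8243
= 7.22

7.22


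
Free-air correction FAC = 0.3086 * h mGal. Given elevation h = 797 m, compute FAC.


FAC = 0.3086 * h
= 0.3086 * 797
= 245.9542 mGal

245.9542


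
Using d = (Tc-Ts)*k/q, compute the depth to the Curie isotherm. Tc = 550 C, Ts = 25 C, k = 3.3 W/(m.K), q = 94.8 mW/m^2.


T_Curie - T_surf = 550 - 25 = 525 C
Convert q to W/m^2: 94.8 mW/m^2 = 0.0948 W/m^2
d = 525 * 3.3 / 0.0948 = 18275.32 m

18275.32


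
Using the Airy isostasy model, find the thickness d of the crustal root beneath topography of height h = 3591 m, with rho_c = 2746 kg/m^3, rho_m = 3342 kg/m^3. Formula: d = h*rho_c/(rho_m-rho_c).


rho_m - rho_c = 3342 - 2746 = 596
d = 3591 * 2746 / 596
= 9860886 / 596
= 16545.11 m

16545.11


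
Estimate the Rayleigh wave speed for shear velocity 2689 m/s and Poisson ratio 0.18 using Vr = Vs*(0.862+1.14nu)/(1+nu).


Numerator factor = 0.862 + 1.14*0.18 = 1.0672
Denominator = 1 + 0.18 = 1.18
Vr = 2689 * 1.0672 / 1.18 = 2431.95 m/s

2431.95


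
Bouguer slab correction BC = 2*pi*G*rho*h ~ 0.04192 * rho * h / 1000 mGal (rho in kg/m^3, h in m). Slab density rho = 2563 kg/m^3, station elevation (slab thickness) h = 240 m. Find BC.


BC = 0.04192 * rho * h / 1000
= 0.04192 * 2563 * 240 / 1000
= 25.7858 mGal

25.7858


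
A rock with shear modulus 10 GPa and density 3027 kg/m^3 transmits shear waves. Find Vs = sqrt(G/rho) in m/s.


Convert G to Pa: G = 10e9 Pa
Compute G/rho = 10e9 / 3027 = 3303600.925
Vs = sqrt(3303600.925) = 1817.58 m/s

1817.58


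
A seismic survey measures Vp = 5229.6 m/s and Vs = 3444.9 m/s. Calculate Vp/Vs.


Vp/Vs = 5229.6 / 3444.9
= 1.5181

1.5181


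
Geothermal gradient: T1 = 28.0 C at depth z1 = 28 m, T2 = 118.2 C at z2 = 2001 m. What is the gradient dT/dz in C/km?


dT = 118.2 - 28.0 = 90.2 C
dz = 2001 - 28 = 1973 m
gradient = dT/dz * 1000 = 90.2/1973 * 1000 = 45.7172 C/km

45.7172


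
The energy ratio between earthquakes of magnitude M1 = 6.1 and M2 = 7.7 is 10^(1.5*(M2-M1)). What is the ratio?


M2 - M1 = 7.7 - 6.1 = 1.6
1.5 * 1.6 = 2.4
ratio = 10^2.4 = 251.19

251.19


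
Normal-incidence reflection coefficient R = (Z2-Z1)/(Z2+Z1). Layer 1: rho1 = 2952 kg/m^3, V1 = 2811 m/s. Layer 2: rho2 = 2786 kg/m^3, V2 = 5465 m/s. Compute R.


Z1 = 2952 * 2811 = 8298072
Z2 = 2786 * 5465 = 15225490
R = (15225490 - 8298072) / (15225490 + 8298072) = 6927418 / 23523562 = 0.2945

0.2945


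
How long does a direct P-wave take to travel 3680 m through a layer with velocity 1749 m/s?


t = x / V
= 3680 / 1749
= 2.1041 s

2.1041


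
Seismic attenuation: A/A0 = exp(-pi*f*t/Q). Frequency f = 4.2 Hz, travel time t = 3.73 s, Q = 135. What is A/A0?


pi*f*t/Q = pi*4.2*3.73/135 = 0.364564
A/A0 = exp(-0.364564) = 0.694499

0.694499


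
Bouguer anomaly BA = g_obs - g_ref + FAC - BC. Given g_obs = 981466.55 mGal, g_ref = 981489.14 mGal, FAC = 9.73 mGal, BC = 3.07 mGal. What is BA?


BA = g_obs - g_ref + FAC - BC
= 981466.55 - 981489.14 + 9.73 - 3.07
= -15.93 mGal

-15.93


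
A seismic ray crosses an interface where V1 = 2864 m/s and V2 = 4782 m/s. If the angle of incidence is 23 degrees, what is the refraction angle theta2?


sin(theta1) = sin(23 deg) = 0.390731
sin(theta2) = V2/V1 * sin(theta1) = 4782/2864 * 0.390731 = 0.652401
theta2 = arcsin(0.652401) = 40.7229 degrees

40.7229


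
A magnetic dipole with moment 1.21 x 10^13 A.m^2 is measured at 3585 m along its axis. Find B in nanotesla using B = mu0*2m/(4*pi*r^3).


m = 1.21 x 10^13 = 12100000000000 A.m^2
2m = 24200000000000 A.m^2
r^3 = 3585^3 = 46075226625
B = (4pi*10^-7) * 24200000000000 / (4*pi * 46075226625) * 1e9
= 30410616.886749 / 578998373910.34 * 1e9
= 52522.8019 nT

52522.8019


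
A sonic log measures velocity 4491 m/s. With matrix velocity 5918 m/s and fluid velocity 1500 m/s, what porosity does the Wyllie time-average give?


1/V - 1/Vm = 1/4491 - 1/5918 = 5.369e-05
1/Vf - 1/Vm = 1/1500 - 1/5918 = 0.00049769
phi = 5.369e-05 / 0.00049769 = 0.1079

0.1079


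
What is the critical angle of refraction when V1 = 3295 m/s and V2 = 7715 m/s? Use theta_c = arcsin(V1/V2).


V1/V2 = 3295/7715 = 0.42709
theta_c = arcsin(0.42709) = 25.283 degrees

25.283


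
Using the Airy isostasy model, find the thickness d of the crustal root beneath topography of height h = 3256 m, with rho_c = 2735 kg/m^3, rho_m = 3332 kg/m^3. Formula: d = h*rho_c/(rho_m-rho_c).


rho_m - rho_c = 3332 - 2735 = 597
d = 3256 * 2735 / 597
= 8905160 / 597
= 14916.52 m

14916.52


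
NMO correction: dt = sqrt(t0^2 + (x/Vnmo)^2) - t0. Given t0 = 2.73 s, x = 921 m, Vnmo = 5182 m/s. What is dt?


x/Vnmo = 921/5182 = 0.177731
(x/Vnmo)^2 = 0.031588
t0^2 = 7.4529
sqrt(7.4529 + 0.031588) = 2.735779
dt = 2.735779 - 2.73 = 0.005779

0.005779


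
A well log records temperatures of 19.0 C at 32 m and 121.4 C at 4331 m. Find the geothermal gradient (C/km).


dT = 121.4 - 19.0 = 102.4 C
dz = 4331 - 32 = 4299 m
gradient = dT/dz * 1000 = 102.4/4299 * 1000 = 23.8195 C/km

23.8195


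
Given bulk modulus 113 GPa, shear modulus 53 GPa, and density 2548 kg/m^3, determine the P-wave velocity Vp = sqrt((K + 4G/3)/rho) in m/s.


First compute the effective modulus:
K + 4G/3 = 113e9 + 4*53e9/3 = 183666666666.67 Pa
Then divide by density:
183666666666.67 / 2548 = 72082679.2255 Pa/(kg/m^3)
Take the square root:
Vp = sqrt(72082679.2255) = 8490.15 m/s

8490.15


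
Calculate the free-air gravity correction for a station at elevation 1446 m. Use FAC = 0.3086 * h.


FAC = 0.3086 * h
= 0.3086 * 1446
= 446.2356 mGal

446.2356


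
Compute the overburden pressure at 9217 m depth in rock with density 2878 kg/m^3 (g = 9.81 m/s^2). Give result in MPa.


P = rho * g * z / 1e6
= 2878 * 9.81 * 9217 / 1e6
= 260225220.06 / 1e6
= 260.2252 MPa

260.2252


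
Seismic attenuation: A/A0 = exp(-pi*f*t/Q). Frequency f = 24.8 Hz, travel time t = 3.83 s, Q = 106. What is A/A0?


pi*f*t/Q = pi*24.8*3.83/106 = 2.815104
A/A0 = exp(-2.815104) = 0.059898

0.059898


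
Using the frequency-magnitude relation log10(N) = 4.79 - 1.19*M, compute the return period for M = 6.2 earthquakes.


log10(N) = 4.79 - 1.19*6.2 = -2.588
N = 10^-2.588 = 0.002582
T = 1/N = 1/0.002582 = 387.2576 years

387.2576


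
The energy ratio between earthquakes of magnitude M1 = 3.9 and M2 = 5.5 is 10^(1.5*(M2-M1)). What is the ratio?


M2 - M1 = 5.5 - 3.9 = 1.6
1.5 * 1.6 = 2.4
ratio = 10^2.4 = 251.19

251.19


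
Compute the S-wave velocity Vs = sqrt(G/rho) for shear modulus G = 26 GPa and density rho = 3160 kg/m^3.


Convert G to Pa: G = 26e9 Pa
Compute G/rho = 26e9 / 3160 = 8227848.1013
Vs = sqrt(8227848.1013) = 2868.42 m/s

2868.42


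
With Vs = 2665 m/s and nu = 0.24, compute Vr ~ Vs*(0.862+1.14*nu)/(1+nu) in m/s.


Numerator factor = 0.862 + 1.14*0.24 = 1.1356
Denominator = 1 + 0.24 = 1.24
Vr = 2665 * 1.1356 / 1.24 = 2440.62 m/s

2440.62


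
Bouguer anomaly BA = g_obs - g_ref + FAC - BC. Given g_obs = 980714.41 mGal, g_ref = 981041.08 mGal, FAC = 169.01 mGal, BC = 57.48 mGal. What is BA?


BA = g_obs - g_ref + FAC - BC
= 980714.41 - 981041.08 + 169.01 - 57.48
= -215.14 mGal

-215.14


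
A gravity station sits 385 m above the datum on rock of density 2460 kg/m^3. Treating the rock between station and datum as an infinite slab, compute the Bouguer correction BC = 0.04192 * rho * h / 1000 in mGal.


BC = 0.04192 * rho * h / 1000
= 0.04192 * 2460 * 385 / 1000
= 39.7024 mGal

39.7024


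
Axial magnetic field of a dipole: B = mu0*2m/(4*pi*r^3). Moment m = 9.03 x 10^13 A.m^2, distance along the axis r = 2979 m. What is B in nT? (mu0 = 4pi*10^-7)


m = 9.03 x 10^13 = 90300000000000 A.m^2
2m = 180600000000000 A.m^2
r^3 = 2979^3 = 26436959739
B = (4pi*10^-7) * 180600000000000 / (4*pi * 26436959739) * 1e9
= 226948653.295327 / 332216633997.17 * 1e9
= 683134.5275 nT

683134.5275


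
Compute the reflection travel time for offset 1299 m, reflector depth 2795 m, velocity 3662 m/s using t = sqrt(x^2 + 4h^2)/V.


x^2 + 4h^2 = 1299^2 + 4*2795^2 = 1687401 + 31248100 = 32935501
sqrt(32935501) = 5738.946
t = 5738.946 / 3662 = 1.5672 s

1.5672


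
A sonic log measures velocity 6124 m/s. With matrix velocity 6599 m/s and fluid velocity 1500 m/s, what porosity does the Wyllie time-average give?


1/V - 1/Vm = 1/6124 - 1/6599 = 1.175e-05
1/Vf - 1/Vm = 1/1500 - 1/6599 = 0.00051513
phi = 1.175e-05 / 0.00051513 = 0.0228

0.0228


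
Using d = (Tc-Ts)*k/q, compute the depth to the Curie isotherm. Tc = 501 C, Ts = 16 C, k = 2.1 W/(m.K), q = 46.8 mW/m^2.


T_Curie - T_surf = 501 - 16 = 485 C
Convert q to W/m^2: 46.8 mW/m^2 = 0.0468 W/m^2
d = 485 * 2.1 / 0.0468 = 21762.82 m

21762.82


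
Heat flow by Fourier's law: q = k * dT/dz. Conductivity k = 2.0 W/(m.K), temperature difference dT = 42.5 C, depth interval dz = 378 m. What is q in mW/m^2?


q = k * dT / dz * 1000
= 2.0 * 42.5 / 378 * 1000
= 0.224868 * 1000
= 224.8677 mW/m^2

224.8677


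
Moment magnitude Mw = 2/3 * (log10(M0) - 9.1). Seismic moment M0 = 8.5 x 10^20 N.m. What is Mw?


log10(M0) = log10(8.5 x 10^20) = 20.9294
Mw = 2/3 * (20.9294 - 9.1)
= 2/3 * 11.8294
= 7.89

7.89


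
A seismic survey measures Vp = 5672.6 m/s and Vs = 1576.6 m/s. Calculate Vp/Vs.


Vp/Vs = 5672.6 / 1576.6
= 3.598

3.598


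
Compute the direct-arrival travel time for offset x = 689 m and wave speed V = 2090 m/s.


t = x / V
= 689 / 2090
= 0.3297 s

0.3297


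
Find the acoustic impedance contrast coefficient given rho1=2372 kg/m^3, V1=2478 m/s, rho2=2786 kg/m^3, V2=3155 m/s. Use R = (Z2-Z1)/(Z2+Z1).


Z1 = 2372 * 2478 = 5877816
Z2 = 2786 * 3155 = 8789830
R = (8789830 - 5877816) / (8789830 + 5877816) = 2912014 / 14667646 = 0.1985

0.1985


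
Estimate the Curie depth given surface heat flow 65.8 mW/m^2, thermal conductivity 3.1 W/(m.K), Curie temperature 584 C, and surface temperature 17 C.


T_Curie - T_surf = 584 - 17 = 567 C
Convert q to W/m^2: 65.8 mW/m^2 = 0.0658 W/m^2
d = 567 * 3.1 / 0.0658 = 26712.77 m

26712.77


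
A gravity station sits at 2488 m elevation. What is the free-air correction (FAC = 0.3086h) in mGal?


FAC = 0.3086 * h
= 0.3086 * 2488
= 767.7968 mGal

767.7968


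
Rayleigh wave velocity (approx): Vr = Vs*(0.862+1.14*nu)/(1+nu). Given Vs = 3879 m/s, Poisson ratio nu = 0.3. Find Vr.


Numerator factor = 0.862 + 1.14*0.3 = 1.204
Denominator = 1 + 0.3 = 1.3
Vr = 3879 * 1.204 / 1.3 = 3592.55 m/s

3592.55


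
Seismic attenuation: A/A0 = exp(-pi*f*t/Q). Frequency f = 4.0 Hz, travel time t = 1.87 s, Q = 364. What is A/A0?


pi*f*t/Q = pi*4.0*1.87/364 = 0.064558
A/A0 = exp(-0.064558) = 0.937482

0.937482


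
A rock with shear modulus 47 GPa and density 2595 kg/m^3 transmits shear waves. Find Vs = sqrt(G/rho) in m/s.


Convert G to Pa: G = 47e9 Pa
Compute G/rho = 47e9 / 2595 = 18111753.3719
Vs = sqrt(18111753.3719) = 4255.79 m/s

4255.79


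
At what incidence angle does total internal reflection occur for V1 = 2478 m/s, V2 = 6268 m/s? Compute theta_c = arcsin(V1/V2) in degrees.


V1/V2 = 2478/6268 = 0.395341
theta_c = arcsin(0.395341) = 23.2873 degrees

23.2873


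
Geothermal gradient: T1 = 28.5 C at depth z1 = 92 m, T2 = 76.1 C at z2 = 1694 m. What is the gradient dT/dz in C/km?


dT = 76.1 - 28.5 = 47.6 C
dz = 1694 - 92 = 1602 m
gradient = dT/dz * 1000 = 47.6/1602 * 1000 = 29.7129 C/km

29.7129


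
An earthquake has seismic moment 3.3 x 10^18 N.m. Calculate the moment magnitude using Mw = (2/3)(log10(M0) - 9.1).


log10(M0) = log10(3.3 x 10^18) = 18.5185
Mw = 2/3 * (18.5185 - 9.1)
= 2/3 * 9.4185
= 6.28

6.28


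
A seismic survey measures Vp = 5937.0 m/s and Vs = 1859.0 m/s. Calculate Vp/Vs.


Vp/Vs = 5937.0 / 1859.0
= 3.1937

3.1937


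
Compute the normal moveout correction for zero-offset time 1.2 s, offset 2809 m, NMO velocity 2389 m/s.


x/Vnmo = 2809/2389 = 1.175806
(x/Vnmo)^2 = 1.382519
t0^2 = 1.44
sqrt(1.44 + 1.382519) = 1.680035
dt = 1.680035 - 1.2 = 0.480035

0.480035


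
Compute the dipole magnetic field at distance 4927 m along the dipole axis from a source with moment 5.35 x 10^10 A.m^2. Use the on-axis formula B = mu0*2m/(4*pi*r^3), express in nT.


m = 5.35 x 10^10 = 53500000000 A.m^2
2m = 107000000000 A.m^2
r^3 = 4927^3 = 119604545983
B = (4pi*10^-7) * 107000000000 / (4*pi * 119604545983) * 1e9
= 134460.165574 / 1502995051984.54 * 1e9
= 89.4615 nT

89.4615


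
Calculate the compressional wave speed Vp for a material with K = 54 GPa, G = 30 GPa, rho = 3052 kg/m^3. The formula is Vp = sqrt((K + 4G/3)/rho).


First compute the effective modulus:
K + 4G/3 = 54e9 + 4*30e9/3 = 94000000000.0 Pa
Then divide by density:
94000000000.0 / 3052 = 30799475.7536 Pa/(kg/m^3)
Take the square root:
Vp = sqrt(30799475.7536) = 5549.73 m/s

5549.73


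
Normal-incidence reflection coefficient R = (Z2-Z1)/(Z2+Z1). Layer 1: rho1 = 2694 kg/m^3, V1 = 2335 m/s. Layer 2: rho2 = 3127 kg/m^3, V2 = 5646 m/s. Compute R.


Z1 = 2694 * 2335 = 6290490
Z2 = 3127 * 5646 = 17655042
R = (17655042 - 6290490) / (17655042 + 6290490) = 11364552 / 23945532 = 0.4746

0.4746


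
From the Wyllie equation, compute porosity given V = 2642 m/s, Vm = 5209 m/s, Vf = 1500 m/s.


1/V - 1/Vm = 1/2642 - 1/5209 = 0.00018653
1/Vf - 1/Vm = 1/1500 - 1/5209 = 0.00047469
phi = 0.00018653 / 0.00047469 = 0.3929

0.3929


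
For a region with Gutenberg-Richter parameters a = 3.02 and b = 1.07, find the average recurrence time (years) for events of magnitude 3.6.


log10(N) = 3.02 - 1.07*3.6 = -0.832
N = 10^-0.832 = 0.147231
T = 1/N = 1/0.147231 = 6.792 years

6.792


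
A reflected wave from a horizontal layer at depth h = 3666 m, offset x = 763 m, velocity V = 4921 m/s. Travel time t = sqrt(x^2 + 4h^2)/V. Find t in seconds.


x^2 + 4h^2 = 763^2 + 4*3666^2 = 582169 + 53758224 = 54340393
sqrt(54340393) = 7371.5937
t = 7371.5937 / 4921 = 1.498 s

1.498


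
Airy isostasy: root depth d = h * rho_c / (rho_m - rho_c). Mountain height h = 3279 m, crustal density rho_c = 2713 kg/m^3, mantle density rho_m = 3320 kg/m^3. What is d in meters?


rho_m - rho_c = 3320 - 2713 = 607
d = 3279 * 2713 / 607
= 8895927 / 607
= 14655.56 m

14655.56


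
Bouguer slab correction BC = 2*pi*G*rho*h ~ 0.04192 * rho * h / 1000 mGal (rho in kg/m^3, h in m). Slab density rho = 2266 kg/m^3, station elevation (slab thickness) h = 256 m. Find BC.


BC = 0.04192 * rho * h / 1000
= 0.04192 * 2266 * 256 / 1000
= 24.3176 mGal

24.3176


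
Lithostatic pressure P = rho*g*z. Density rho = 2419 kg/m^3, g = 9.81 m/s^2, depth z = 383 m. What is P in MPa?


P = rho * g * z / 1e6
= 2419 * 9.81 * 383 / 1e6
= 9088739.37 / 1e6
= 9.0887 MPa

9.0887


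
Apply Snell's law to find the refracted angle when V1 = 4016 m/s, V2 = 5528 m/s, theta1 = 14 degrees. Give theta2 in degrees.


sin(theta1) = sin(14 deg) = 0.241922
sin(theta2) = V2/V1 * sin(theta1) = 5528/4016 * 0.241922 = 0.333004
theta2 = arcsin(0.333004) = 19.4512 degrees

19.4512


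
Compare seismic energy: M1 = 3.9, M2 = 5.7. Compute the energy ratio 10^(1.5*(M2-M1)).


M2 - M1 = 5.7 - 3.9 = 1.8
1.5 * 1.8 = 2.7
ratio = 10^2.7 = 501.19

501.19


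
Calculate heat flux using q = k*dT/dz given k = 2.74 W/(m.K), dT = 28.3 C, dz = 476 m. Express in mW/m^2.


q = k * dT / dz * 1000
= 2.74 * 28.3 / 476 * 1000
= 0.162903 * 1000
= 162.9034 mW/m^2

162.9034


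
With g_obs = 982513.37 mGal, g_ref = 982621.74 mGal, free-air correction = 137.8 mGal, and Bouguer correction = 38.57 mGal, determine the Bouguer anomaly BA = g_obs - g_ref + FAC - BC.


BA = g_obs - g_ref + FAC - BC
= 982513.37 - 982621.74 + 137.8 - 38.57
= -9.14 mGal

-9.14


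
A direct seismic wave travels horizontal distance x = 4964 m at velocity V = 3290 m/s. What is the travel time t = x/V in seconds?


t = x / V
= 4964 / 3290
= 1.5088 s

1.5088


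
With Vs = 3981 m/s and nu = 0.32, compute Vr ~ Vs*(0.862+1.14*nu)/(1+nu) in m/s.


Numerator factor = 0.862 + 1.14*0.32 = 1.2268
Denominator = 1 + 0.32 = 1.32
Vr = 3981 * 1.2268 / 1.32 = 3699.92 m/s

3699.92


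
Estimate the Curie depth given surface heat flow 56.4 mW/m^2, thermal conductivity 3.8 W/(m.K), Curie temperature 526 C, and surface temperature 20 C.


T_Curie - T_surf = 526 - 20 = 506 C
Convert q to W/m^2: 56.4 mW/m^2 = 0.0564 W/m^2
d = 506 * 3.8 / 0.0564 = 34092.2 m

34092.2


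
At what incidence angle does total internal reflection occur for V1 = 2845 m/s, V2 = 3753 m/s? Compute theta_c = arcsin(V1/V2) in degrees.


V1/V2 = 2845/3753 = 0.75806
theta_c = arcsin(0.75806) = 49.2935 degrees

49.2935


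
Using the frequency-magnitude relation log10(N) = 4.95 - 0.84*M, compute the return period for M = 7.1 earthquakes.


log10(N) = 4.95 - 0.84*7.1 = -1.014
N = 10^-1.014 = 0.096828
T = 1/N = 1/0.096828 = 10.3276 years

10.3276


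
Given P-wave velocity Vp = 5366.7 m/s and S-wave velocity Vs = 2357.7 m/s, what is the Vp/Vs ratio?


Vp/Vs = 5366.7 / 2357.7
= 2.2762

2.2762


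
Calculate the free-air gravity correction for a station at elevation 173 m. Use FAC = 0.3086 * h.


FAC = 0.3086 * h
= 0.3086 * 173
= 53.3878 mGal

53.3878


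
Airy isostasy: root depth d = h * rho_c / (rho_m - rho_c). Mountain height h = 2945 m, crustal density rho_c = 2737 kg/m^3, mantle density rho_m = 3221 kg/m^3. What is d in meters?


rho_m - rho_c = 3221 - 2737 = 484
d = 2945 * 2737 / 484
= 8060465 / 484
= 16653.85 m

16653.85


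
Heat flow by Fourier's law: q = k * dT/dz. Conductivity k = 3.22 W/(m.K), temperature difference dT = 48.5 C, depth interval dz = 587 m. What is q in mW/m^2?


q = k * dT / dz * 1000
= 3.22 * 48.5 / 587 * 1000
= 0.266048 * 1000
= 266.0477 mW/m^2

266.0477


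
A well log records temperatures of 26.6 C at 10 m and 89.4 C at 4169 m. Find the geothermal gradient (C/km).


dT = 89.4 - 26.6 = 62.8 C
dz = 4169 - 10 = 4159 m
gradient = dT/dz * 1000 = 62.8/4159 * 1000 = 15.0998 C/km

15.0998


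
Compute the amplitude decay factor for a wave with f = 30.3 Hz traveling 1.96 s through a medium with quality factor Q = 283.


pi*f*t/Q = pi*30.3*1.96/283 = 0.659268
A/A0 = exp(-0.659268) = 0.51723

0.51723


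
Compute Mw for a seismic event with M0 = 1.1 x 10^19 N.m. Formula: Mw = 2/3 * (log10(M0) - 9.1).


log10(M0) = log10(1.1 x 10^19) = 19.0414
Mw = 2/3 * (19.0414 - 9.1)
= 2/3 * 9.9414
= 6.63

6.63


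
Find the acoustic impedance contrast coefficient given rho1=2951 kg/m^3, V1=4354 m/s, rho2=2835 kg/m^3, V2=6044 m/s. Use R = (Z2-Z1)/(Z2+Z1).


Z1 = 2951 * 4354 = 12848654
Z2 = 2835 * 6044 = 17134740
R = (17134740 - 12848654) / (17134740 + 12848654) = 4286086 / 29983394 = 0.1429

0.1429


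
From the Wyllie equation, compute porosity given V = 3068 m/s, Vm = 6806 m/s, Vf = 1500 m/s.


1/V - 1/Vm = 1/3068 - 1/6806 = 0.00017902
1/Vf - 1/Vm = 1/1500 - 1/6806 = 0.00051974
phi = 0.00017902 / 0.00051974 = 0.3444

0.3444


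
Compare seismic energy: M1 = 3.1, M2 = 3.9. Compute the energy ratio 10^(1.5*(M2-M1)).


M2 - M1 = 3.9 - 3.1 = 0.8
1.5 * 0.8 = 1.2
ratio = 10^1.2 = 15.85

15.85


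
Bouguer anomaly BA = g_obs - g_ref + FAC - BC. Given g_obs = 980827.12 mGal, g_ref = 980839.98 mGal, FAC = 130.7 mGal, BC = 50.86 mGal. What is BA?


BA = g_obs - g_ref + FAC - BC
= 980827.12 - 980839.98 + 130.7 - 50.86
= 66.98 mGal

66.98


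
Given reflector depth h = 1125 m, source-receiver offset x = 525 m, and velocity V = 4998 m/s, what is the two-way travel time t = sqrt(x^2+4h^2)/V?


x^2 + 4h^2 = 525^2 + 4*1125^2 = 275625 + 5062500 = 5338125
sqrt(5338125) = 2310.4383
t = 2310.4383 / 4998 = 0.4623 s

0.4623


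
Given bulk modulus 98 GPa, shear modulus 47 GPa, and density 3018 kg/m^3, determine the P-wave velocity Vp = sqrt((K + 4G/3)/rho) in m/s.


First compute the effective modulus:
K + 4G/3 = 98e9 + 4*47e9/3 = 160666666666.67 Pa
Then divide by density:
160666666666.67 / 3018 = 53236138.7232 Pa/(kg/m^3)
Take the square root:
Vp = sqrt(53236138.7232) = 7296.31 m/s

7296.31


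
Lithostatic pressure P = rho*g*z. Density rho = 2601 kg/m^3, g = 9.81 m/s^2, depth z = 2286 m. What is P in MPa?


P = rho * g * z / 1e6
= 2601 * 9.81 * 2286 / 1e6
= 58329141.66 / 1e6
= 58.3291 MPa

58.3291


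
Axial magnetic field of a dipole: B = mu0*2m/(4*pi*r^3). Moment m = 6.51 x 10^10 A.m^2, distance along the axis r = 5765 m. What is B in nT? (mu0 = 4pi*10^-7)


m = 6.51 x 10^10 = 65100000000 A.m^2
2m = 130200000000 A.m^2
r^3 = 5765^3 = 191601072125
B = (4pi*10^-7) * 130200000000 / (4*pi * 191601072125) * 1e9
= 163614.145399 / 2407730082431.31 * 1e9
= 67.9537 nT

67.9537


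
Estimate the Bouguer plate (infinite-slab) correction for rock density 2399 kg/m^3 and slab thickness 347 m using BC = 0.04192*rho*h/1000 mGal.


BC = 0.04192 * rho * h / 1000
= 0.04192 * 2399 * 347 / 1000
= 34.8964 mGal

34.8964


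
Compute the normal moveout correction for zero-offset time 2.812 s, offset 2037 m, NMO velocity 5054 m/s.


x/Vnmo = 2037/5054 = 0.403047
(x/Vnmo)^2 = 0.162447
t0^2 = 7.907344
sqrt(7.907344 + 0.162447) = 2.840738
dt = 2.840738 - 2.812 = 0.028738

0.028738


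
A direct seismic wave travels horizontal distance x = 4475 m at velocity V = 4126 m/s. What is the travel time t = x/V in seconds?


t = x / V
= 4475 / 4126
= 1.0846 s

1.0846


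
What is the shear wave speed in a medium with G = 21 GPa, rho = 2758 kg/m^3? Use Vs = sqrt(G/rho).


Convert G to Pa: G = 21e9 Pa
Compute G/rho = 21e9 / 2758 = 7614213.198
Vs = sqrt(7614213.198) = 2759.39 m/s

2759.39


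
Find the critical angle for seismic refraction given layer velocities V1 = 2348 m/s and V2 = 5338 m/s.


V1/V2 = 2348/5338 = 0.439865
theta_c = arcsin(0.439865) = 26.0953 degrees

26.0953


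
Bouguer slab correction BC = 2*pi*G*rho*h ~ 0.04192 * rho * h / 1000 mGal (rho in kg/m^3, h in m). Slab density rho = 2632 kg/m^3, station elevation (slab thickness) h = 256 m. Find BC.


BC = 0.04192 * rho * h / 1000
= 0.04192 * 2632 * 256 / 1000
= 28.2454 mGal

28.2454


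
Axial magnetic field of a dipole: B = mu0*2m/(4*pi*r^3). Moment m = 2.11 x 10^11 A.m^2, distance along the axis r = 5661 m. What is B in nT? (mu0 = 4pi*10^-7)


m = 2.11 x 10^11 = 211000000000 A.m^2
2m = 422000000000 A.m^2
r^3 = 5661^3 = 181417619781
B = (4pi*10^-7) * 422000000000 / (4*pi * 181417619781) * 1e9
= 530300.839926 / 2279761046142.94 * 1e9
= 232.6125 nT

232.6125


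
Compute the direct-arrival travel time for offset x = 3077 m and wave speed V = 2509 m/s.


t = x / V
= 3077 / 2509
= 1.2264 s

1.2264


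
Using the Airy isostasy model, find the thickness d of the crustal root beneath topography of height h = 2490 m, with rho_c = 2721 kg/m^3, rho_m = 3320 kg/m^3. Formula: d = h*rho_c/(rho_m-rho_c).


rho_m - rho_c = 3320 - 2721 = 599
d = 2490 * 2721 / 599
= 6775290 / 599
= 11311.0 m

11311.0


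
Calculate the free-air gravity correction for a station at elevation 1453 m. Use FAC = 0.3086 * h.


FAC = 0.3086 * h
= 0.3086 * 1453
= 448.3958 mGal

448.3958


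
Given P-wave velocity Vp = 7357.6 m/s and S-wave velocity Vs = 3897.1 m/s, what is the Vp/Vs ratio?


Vp/Vs = 7357.6 / 3897.1
= 1.888

1.888


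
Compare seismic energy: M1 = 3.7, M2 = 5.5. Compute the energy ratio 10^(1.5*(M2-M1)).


M2 - M1 = 5.5 - 3.7 = 1.8
1.5 * 1.8 = 2.7
ratio = 10^2.7 = 501.19

501.19


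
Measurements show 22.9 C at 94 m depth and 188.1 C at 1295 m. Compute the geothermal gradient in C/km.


dT = 188.1 - 22.9 = 165.2 C
dz = 1295 - 94 = 1201 m
gradient = dT/dz * 1000 = 165.2/1201 * 1000 = 137.552 C/km

137.552


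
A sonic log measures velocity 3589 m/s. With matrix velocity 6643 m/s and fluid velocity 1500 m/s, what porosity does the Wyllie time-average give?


1/V - 1/Vm = 1/3589 - 1/6643 = 0.00012809
1/Vf - 1/Vm = 1/1500 - 1/6643 = 0.00051613
phi = 0.00012809 / 0.00051613 = 0.2482

0.2482


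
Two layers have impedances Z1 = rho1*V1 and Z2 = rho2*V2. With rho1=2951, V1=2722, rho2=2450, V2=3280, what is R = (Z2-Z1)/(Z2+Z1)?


Z1 = 2951 * 2722 = 8032622
Z2 = 2450 * 3280 = 8036000
R = (8036000 - 8032622) / (8036000 + 8032622) = 3378 / 16068622 = 0.0002

2.000000e-04


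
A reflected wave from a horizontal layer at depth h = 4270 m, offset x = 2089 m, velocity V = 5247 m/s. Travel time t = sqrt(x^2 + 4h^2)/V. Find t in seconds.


x^2 + 4h^2 = 2089^2 + 4*4270^2 = 4363921 + 72931600 = 77295521
sqrt(77295521) = 8791.7871
t = 8791.7871 / 5247 = 1.6756 s

1.6756


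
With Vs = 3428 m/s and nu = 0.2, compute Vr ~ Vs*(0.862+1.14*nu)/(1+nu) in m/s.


Numerator factor = 0.862 + 1.14*0.2 = 1.09
Denominator = 1 + 0.2 = 1.2
Vr = 3428 * 1.09 / 1.2 = 3113.77 m/s

3113.77


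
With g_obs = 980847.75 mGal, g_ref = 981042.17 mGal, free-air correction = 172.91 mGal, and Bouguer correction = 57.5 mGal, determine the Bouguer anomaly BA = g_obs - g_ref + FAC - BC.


BA = g_obs - g_ref + FAC - BC
= 980847.75 - 981042.17 + 172.91 - 57.5
= -79.01 mGal

-79.01


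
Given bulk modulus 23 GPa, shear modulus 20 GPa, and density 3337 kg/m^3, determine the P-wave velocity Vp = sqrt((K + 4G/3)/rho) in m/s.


First compute the effective modulus:
K + 4G/3 = 23e9 + 4*20e9/3 = 49666666666.67 Pa
Then divide by density:
49666666666.67 / 3337 = 14883628.0092 Pa/(kg/m^3)
Take the square root:
Vp = sqrt(14883628.0092) = 3857.93 m/s

3857.93


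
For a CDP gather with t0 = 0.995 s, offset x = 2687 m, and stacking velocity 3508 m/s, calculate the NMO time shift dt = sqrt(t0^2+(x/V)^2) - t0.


x/Vnmo = 2687/3508 = 0.765964
(x/Vnmo)^2 = 0.5867
t0^2 = 0.990025
sqrt(0.990025 + 0.5867) = 1.255677
dt = 1.255677 - 0.995 = 0.260677

0.260677


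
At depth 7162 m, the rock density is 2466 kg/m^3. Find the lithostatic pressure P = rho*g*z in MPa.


P = rho * g * z / 1e6
= 2466 * 9.81 * 7162 / 1e6
= 173259236.52 / 1e6
= 173.2592 MPa

173.2592


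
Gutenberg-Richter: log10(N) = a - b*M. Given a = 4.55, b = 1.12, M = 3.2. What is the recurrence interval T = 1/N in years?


log10(N) = 4.55 - 1.12*3.2 = 0.966
N = 10^0.966 = 9.246982
T = 1/N = 1/9.246982 = 0.1081 years

0.1081


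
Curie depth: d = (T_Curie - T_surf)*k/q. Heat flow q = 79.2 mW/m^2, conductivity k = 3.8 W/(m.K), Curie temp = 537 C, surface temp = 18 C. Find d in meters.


T_Curie - T_surf = 537 - 18 = 519 C
Convert q to W/m^2: 79.2 mW/m^2 = 0.0792 W/m^2
d = 519 * 3.8 / 0.0792 = 24901.52 m

24901.52


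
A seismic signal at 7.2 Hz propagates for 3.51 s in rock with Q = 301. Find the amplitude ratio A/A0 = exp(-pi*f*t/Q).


pi*f*t/Q = pi*7.2*3.51/301 = 0.263769
A/A0 = exp(-0.263769) = 0.768151

0.768151


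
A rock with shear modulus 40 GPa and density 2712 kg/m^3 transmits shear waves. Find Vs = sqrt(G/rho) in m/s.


Convert G to Pa: G = 40e9 Pa
Compute G/rho = 40e9 / 2712 = 14749262.5369
Vs = sqrt(14749262.5369) = 3840.48 m/s

3840.48


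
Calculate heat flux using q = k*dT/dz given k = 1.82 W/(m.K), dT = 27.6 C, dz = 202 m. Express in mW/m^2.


q = k * dT / dz * 1000
= 1.82 * 27.6 / 202 * 1000
= 0.248673 * 1000
= 248.6733 mW/m^2

248.6733


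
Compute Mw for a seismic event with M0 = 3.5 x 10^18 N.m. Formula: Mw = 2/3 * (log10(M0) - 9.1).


log10(M0) = log10(3.5 x 10^18) = 18.5441
Mw = 2/3 * (18.5441 - 9.1)
= 2/3 * 9.4441
= 6.3

6.3


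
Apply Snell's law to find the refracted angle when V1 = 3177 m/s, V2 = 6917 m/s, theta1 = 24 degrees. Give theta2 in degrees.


sin(theta1) = sin(24 deg) = 0.406737
sin(theta2) = V2/V1 * sin(theta1) = 6917/3177 * 0.406737 = 0.885552
theta2 = arcsin(0.885552) = 62.3195 degrees

62.3195


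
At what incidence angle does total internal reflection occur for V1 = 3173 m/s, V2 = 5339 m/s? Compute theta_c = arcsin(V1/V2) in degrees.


V1/V2 = 3173/5339 = 0.594306
theta_c = arcsin(0.594306) = 36.4632 degrees

36.4632


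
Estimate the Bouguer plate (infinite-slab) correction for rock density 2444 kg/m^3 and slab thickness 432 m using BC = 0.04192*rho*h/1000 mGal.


BC = 0.04192 * rho * h / 1000
= 0.04192 * 2444 * 432 / 1000
= 44.2595 mGal

44.2595


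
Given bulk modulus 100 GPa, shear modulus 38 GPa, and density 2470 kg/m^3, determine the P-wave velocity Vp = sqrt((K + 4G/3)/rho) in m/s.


First compute the effective modulus:
K + 4G/3 = 100e9 + 4*38e9/3 = 150666666666.67 Pa
Then divide by density:
150666666666.67 / 2470 = 60998650.4723 Pa/(kg/m^3)
Take the square root:
Vp = sqrt(60998650.4723) = 7810.16 m/s

7810.16


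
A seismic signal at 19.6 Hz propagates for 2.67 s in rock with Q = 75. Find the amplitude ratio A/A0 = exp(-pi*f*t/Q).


pi*f*t/Q = pi*19.6*2.67/75 = 2.192078
A/A0 = exp(-2.192078) = 0.111684

0.111684


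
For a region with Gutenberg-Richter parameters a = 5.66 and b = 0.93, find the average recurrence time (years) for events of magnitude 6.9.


log10(N) = 5.66 - 0.93*6.9 = -0.757
N = 10^-0.757 = 0.174985
T = 1/N = 1/0.174985 = 5.7148 years

5.7148


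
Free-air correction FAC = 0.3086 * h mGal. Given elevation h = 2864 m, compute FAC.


FAC = 0.3086 * h
= 0.3086 * 2864
= 883.8304 mGal

883.8304


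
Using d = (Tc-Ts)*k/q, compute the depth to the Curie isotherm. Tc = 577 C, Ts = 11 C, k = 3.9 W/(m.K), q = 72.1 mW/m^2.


T_Curie - T_surf = 577 - 11 = 566 C
Convert q to W/m^2: 72.1 mW/m^2 = 0.0721 W/m^2
d = 566 * 3.9 / 0.0721 = 30615.81 m

30615.81


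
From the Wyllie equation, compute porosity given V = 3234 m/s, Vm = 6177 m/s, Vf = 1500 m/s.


1/V - 1/Vm = 1/3234 - 1/6177 = 0.00014732
1/Vf - 1/Vm = 1/1500 - 1/6177 = 0.00050478
phi = 0.00014732 / 0.00050478 = 0.2919

0.2919


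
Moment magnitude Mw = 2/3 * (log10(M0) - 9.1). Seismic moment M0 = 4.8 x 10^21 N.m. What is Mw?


log10(M0) = log10(4.8 x 10^21) = 21.6812
Mw = 2/3 * (21.6812 - 9.1)
= 2/3 * 12.5812
= 8.39

8.39


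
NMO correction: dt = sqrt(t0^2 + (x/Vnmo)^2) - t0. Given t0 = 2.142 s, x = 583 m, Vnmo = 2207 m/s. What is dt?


x/Vnmo = 583/2207 = 0.264159
(x/Vnmo)^2 = 0.06978
t0^2 = 4.588164
sqrt(4.588164 + 0.06978) = 2.158227
dt = 2.158227 - 2.142 = 0.016227

0.016227


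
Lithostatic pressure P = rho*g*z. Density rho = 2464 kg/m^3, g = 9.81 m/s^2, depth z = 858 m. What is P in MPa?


P = rho * g * z / 1e6
= 2464 * 9.81 * 858 / 1e6
= 20739438.72 / 1e6
= 20.7394 MPa

20.7394


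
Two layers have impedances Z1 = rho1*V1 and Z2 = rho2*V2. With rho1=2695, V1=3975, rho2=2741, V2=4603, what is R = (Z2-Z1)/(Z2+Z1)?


Z1 = 2695 * 3975 = 10712625
Z2 = 2741 * 4603 = 12616823
R = (12616823 - 10712625) / (12616823 + 10712625) = 1904198 / 23329448 = 0.0816

0.0816


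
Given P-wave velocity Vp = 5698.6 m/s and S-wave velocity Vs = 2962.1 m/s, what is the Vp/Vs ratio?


Vp/Vs = 5698.6 / 2962.1
= 1.9238

1.9238


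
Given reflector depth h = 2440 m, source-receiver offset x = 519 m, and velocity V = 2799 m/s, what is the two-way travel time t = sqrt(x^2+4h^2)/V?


x^2 + 4h^2 = 519^2 + 4*2440^2 = 269361 + 23814400 = 24083761
sqrt(24083761) = 4907.5209
t = 4907.5209 / 2799 = 1.7533 s

1.7533


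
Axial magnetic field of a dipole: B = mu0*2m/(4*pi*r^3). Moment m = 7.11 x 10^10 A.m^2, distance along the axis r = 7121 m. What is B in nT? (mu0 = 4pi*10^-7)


m = 7.11 x 10^10 = 71100000000 A.m^2
2m = 142200000000 A.m^2
r^3 = 7121^3 = 361096232561
B = (4pi*10^-7) * 142200000000 / (4*pi * 361096232561) * 1e9
= 178693.790136 / 4537669085810.36 * 1e9
= 39.3801 nT

39.3801


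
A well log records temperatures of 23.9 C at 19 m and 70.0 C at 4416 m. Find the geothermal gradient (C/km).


dT = 70.0 - 23.9 = 46.1 C
dz = 4416 - 19 = 4397 m
gradient = dT/dz * 1000 = 46.1/4397 * 1000 = 10.4844 C/km

10.4844


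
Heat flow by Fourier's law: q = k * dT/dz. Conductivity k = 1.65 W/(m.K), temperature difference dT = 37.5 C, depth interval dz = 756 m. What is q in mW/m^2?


q = k * dT / dz * 1000
= 1.65 * 37.5 / 756 * 1000
= 0.081845 * 1000
= 81.8452 mW/m^2

81.8452


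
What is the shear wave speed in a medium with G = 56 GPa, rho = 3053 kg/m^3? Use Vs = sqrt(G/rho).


Convert G to Pa: G = 56e9 Pa
Compute G/rho = 56e9 / 3053 = 18342613.8225
Vs = sqrt(18342613.8225) = 4282.83 m/s

4282.83


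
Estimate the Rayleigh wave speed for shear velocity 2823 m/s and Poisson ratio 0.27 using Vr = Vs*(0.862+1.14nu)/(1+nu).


Numerator factor = 0.862 + 1.14*0.27 = 1.1698
Denominator = 1 + 0.27 = 1.27
Vr = 2823 * 1.1698 / 1.27 = 2600.27 m/s

2600.27


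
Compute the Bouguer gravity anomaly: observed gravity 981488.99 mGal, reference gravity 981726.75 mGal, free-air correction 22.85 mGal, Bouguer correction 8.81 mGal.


BA = g_obs - g_ref + FAC - BC
= 981488.99 - 981726.75 + 22.85 - 8.81
= -223.72 mGal

-223.72


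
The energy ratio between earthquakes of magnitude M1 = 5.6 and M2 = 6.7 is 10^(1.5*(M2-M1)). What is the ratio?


M2 - M1 = 6.7 - 5.6 = 1.1
1.5 * 1.1 = 1.65
ratio = 10^1.65 = 44.67

44.67


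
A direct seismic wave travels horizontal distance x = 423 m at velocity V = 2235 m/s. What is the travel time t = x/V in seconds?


t = x / V
= 423 / 2235
= 0.1893 s

0.1893


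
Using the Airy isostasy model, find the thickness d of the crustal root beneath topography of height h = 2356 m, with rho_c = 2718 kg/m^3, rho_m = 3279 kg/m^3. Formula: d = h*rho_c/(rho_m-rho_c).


rho_m - rho_c = 3279 - 2718 = 561
d = 2356 * 2718 / 561
= 6403608 / 561
= 11414.63 m

11414.63


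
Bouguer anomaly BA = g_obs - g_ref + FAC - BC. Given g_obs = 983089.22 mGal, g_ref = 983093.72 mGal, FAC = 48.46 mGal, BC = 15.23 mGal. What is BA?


BA = g_obs - g_ref + FAC - BC
= 983089.22 - 983093.72 + 48.46 - 15.23
= 28.73 mGal

28.73


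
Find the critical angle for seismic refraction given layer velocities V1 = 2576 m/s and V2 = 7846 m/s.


V1/V2 = 2576/7846 = 0.32832
theta_c = arcsin(0.32832) = 19.1668 degrees

19.1668


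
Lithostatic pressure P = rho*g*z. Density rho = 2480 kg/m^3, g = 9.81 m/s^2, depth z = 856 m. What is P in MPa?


P = rho * g * z / 1e6
= 2480 * 9.81 * 856 / 1e6
= 20825452.8 / 1e6
= 20.8255 MPa

20.8255


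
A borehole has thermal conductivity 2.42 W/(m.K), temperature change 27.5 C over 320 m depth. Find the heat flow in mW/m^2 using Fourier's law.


q = k * dT / dz * 1000
= 2.42 * 27.5 / 320 * 1000
= 0.207969 * 1000
= 207.9687 mW/m^2

207.9687


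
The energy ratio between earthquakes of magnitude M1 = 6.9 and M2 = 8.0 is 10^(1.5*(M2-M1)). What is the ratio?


M2 - M1 = 8.0 - 6.9 = 1.1
1.5 * 1.1 = 1.65
ratio = 10^1.65 = 44.67

44.67


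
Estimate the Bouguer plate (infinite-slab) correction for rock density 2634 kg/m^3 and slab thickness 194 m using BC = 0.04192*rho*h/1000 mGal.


BC = 0.04192 * rho * h / 1000
= 0.04192 * 2634 * 194 / 1000
= 21.421 mGal

21.421


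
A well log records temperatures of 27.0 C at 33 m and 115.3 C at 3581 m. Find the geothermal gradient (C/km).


dT = 115.3 - 27.0 = 88.3 C
dz = 3581 - 33 = 3548 m
gradient = dT/dz * 1000 = 88.3/3548 * 1000 = 24.8873 C/km

24.8873


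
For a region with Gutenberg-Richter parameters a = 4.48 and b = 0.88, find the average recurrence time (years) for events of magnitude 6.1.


log10(N) = 4.48 - 0.88*6.1 = -0.888
N = 10^-0.888 = 0.12942
T = 1/N = 1/0.12942 = 7.7268 years

7.7268


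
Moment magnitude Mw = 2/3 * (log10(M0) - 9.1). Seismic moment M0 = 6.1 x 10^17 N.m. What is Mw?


log10(M0) = log10(6.1 x 10^17) = 17.7853
Mw = 2/3 * (17.7853 - 9.1)
= 2/3 * 8.6853
= 5.79

5.79


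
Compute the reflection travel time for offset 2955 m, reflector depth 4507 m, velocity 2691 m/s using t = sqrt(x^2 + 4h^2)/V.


x^2 + 4h^2 = 2955^2 + 4*4507^2 = 8732025 + 81252196 = 89984221
sqrt(89984221) = 9486.0013
t = 9486.0013 / 2691 = 3.5251 s

3.5251


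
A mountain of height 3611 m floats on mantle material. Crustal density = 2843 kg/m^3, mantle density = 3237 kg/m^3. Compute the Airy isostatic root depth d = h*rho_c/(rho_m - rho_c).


rho_m - rho_c = 3237 - 2843 = 394
d = 3611 * 2843 / 394
= 10266073 / 394
= 26056.02 m

26056.02


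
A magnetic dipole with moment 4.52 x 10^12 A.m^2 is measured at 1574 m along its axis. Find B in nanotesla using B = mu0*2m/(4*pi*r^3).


m = 4.52 x 10^12 = 4520000000000 A.m^2
2m = 9040000000000 A.m^2
r^3 = 1574^3 = 3899547224
B = (4pi*10^-7) * 9040000000000 / (4*pi * 3899547224) * 1e9
= 11359999.035381 / 49003155644.98 * 1e9
= 231821.7855 nT

231821.7855
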